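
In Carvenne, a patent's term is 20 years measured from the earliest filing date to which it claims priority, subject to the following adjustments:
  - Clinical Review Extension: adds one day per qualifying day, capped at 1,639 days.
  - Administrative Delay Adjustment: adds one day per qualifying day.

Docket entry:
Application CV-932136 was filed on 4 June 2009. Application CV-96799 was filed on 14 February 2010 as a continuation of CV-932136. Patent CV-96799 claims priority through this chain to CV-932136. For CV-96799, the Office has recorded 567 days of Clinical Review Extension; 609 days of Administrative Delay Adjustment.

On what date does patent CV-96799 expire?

Earliest priority filing: 4 June 2009.
Base term: 4 June 2009 + 20 years → 4 June 2029.
Clinical Review Extension: 567 days (within the 1639-day cap) → +567 days → 23 December 2030.
Administrative Delay Adjustment: +609 days → 23 August 2032.

2032-08-23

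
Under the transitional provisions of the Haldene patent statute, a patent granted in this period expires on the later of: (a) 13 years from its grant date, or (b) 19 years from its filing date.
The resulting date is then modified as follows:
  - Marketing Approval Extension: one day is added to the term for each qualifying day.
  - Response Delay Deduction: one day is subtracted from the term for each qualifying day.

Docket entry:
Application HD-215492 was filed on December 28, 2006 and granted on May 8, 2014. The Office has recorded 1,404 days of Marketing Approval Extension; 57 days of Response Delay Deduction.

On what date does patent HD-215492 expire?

(a) grant + 13 years → 8 May 2027.
(b) filing + 19 years → 28 December 2025.
Later of the two: 8 May 2027.
Marketing Approval Extension: +1404 days → 12 March 2031.
Response Delay Deduction: −57 days → 14 January 2031.

2031-01-14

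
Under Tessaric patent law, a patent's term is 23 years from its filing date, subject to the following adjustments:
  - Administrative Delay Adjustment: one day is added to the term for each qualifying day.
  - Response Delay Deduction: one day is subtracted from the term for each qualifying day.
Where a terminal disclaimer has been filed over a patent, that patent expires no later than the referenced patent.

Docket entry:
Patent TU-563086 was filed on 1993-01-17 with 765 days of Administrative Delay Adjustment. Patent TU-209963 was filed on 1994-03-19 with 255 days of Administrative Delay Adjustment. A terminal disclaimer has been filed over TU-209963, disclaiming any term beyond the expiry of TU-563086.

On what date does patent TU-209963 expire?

November 29, 2017

Natural term of TU-209963:
  Base: filing + 23 years → 19 March 2017.
  Administrative Delay Adjustment: +255 days → 29 November 2017.
Expiry of referenced patent TU-563086:
  Base: filing + 23 years → 17 January 2016.
  Administrative Delay Adjustment: +765 days → 20 February 2018.
Terminal disclaimer: TU-209963 expires on the earlier of 29 November 2017 and 20 February 2018.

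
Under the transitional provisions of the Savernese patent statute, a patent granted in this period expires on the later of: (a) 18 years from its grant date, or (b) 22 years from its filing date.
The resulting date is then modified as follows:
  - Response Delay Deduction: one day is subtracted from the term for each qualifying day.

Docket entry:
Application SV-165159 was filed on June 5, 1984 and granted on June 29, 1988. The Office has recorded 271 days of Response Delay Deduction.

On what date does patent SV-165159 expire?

(a) grant + 18 years → 29 June 2006.
(b) filing + 22 years → 5 June 2006.
Later of the two: 29 June 2006.
Response Delay Deduction: −271 days → 1 October 2005.

October 1, 2005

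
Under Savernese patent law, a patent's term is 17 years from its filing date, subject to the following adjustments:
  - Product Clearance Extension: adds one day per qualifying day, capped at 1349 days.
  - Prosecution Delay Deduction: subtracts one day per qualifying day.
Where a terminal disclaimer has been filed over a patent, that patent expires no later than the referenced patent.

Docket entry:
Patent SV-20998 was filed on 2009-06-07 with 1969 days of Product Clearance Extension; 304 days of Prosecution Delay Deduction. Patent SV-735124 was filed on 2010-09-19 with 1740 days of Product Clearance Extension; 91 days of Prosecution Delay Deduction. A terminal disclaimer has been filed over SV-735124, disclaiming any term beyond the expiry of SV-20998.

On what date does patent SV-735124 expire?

Natural term of SV-735124:
  Base: filing + 17 years → 19 September 2027.
  Product Clearance Extension: 1740 days claimed exceeds the 1349-day cap, so +1349 days → 30 May 2031.
  Prosecution Delay Deduction: −91 days → 28 February 2031.
Expiry of referenced patent SV-20998:
  Base: filing + 17 years → 7 June 2026.
  Product Clearance Extension: 1969 days claimed exceeds the 1349-day cap, so +1349 days → 15 February 2030.
  Prosecution Delay Deduction: −304 days → 17 April 2029.
Terminal disclaimer: SV-735124 expires on the earlier of 28 February 2031 and 17 April 2029.

April 17, 2029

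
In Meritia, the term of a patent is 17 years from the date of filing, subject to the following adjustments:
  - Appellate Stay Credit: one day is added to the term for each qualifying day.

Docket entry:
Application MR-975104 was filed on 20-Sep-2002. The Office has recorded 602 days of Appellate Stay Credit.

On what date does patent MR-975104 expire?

Base term: filing date + 17 years → 20 September 2019.
Appellate Stay Credit: +602 days → 14 May 2021.

May 14, 2021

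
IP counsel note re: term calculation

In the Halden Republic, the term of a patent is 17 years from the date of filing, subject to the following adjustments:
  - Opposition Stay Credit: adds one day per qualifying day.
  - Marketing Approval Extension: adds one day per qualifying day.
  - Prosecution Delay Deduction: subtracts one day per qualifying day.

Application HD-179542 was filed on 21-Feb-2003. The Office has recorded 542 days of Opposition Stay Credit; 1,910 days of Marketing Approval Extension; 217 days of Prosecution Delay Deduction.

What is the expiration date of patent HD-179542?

April 5, 2026

Base term: filing date + 17 years → 21 February 2020.
Opposition Stay Credit: +542 days → 16 August 2021.
Marketing Approval Extension: +1910 days → 8 November 2026.
Prosecution Delay Deduction: −217 days → 5 April 2026.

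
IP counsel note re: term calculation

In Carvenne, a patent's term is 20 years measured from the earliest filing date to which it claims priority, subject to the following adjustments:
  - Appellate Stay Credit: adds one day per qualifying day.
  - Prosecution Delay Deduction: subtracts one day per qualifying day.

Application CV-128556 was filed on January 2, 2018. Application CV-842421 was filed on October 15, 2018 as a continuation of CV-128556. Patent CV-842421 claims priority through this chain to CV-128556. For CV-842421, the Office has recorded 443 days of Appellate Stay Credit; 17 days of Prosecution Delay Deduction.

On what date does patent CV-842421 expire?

Earliest priority filing: 2 January 2018.
Base term: 2 January 2018 + 20 years → 2 January 2038.
Appellate Stay Credit: +443 days → 21 March 2039.
Prosecution Delay Deduction: −17 days → 4 March 2039.

2039-03-04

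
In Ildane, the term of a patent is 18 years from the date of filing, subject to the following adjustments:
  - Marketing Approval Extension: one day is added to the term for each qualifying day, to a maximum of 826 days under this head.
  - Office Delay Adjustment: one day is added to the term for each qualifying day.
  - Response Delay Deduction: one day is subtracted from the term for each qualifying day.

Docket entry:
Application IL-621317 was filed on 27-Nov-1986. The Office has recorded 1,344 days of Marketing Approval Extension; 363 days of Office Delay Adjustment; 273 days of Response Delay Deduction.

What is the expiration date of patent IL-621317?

Base term: filing date + 18 years → 27 November 2004.
Marketing Approval Extension: 1344 days claimed exceeds the 826-day cap, so +826 days → 3 March 2007.
Office Delay Adjustment: +363 days → 29 February 2008.
Response Delay Deduction: −273 days → 1 June 2007.

June 1, 2007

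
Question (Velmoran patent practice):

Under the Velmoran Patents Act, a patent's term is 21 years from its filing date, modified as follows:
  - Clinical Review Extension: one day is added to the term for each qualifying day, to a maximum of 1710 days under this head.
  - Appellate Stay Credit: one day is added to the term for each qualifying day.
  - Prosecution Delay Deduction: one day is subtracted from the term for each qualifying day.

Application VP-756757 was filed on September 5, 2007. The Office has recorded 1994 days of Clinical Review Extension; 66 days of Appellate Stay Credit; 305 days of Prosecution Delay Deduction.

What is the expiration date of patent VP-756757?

Base term: filing date + 21 years → 5 September 2028.
Clinical Review Extension: 1994 days claimed exceeds the 1710-day cap, so +1710 days → 12 May 2033.
Appellate Stay Credit: +66 days → 17 July 2033.
Prosecution Delay Deduction: −305 days → 15 September 2032.

September 15, 2032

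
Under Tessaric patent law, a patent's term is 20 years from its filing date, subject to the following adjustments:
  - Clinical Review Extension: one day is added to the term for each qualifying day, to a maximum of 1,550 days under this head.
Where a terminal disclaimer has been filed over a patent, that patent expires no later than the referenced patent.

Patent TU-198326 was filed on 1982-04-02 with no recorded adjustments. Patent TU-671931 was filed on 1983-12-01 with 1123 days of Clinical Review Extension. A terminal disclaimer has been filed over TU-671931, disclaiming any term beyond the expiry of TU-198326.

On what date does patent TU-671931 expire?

2002-04-02

Natural term of TU-671931:
  Base: filing + 20 years → 1 December 2003.
  Clinical Review Extension: 1123 days (within the 1550-day cap) → +1123 days → 28 December 2006.
Expiry of referenced patent TU-198326:
  Base: filing + 20 years → 2 April 2002.
Terminal disclaimer: TU-671931 expires on the earlier of 28 December 2006 and 2 April 2002.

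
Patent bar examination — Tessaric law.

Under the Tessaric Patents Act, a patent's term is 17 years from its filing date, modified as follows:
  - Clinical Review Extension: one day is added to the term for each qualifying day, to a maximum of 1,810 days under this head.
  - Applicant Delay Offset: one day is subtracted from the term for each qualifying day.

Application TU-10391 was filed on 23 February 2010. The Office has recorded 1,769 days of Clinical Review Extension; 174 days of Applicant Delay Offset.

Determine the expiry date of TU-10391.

Base term: filing date + 17 years → 23 February 2027.
Clinical Review Extension: 1769 days (within the 1810-day cap) → +1769 days → 28 December 2031.
Applicant Delay Offset: −174 days → 7 July 2031.

July 7, 2031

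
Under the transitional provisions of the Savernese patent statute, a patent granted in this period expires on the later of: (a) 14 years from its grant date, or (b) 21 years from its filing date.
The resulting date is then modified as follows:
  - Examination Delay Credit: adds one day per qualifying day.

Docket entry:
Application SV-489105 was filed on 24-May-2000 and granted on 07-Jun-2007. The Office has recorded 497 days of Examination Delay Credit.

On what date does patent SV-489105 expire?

October 17, 2022

(a) grant + 14 years → 7 June 2021.
(b) filing + 21 years → 24 May 2021.
Later of the two: 7 June 2021.
Examination Delay Credit: +497 days → 17 October 2022.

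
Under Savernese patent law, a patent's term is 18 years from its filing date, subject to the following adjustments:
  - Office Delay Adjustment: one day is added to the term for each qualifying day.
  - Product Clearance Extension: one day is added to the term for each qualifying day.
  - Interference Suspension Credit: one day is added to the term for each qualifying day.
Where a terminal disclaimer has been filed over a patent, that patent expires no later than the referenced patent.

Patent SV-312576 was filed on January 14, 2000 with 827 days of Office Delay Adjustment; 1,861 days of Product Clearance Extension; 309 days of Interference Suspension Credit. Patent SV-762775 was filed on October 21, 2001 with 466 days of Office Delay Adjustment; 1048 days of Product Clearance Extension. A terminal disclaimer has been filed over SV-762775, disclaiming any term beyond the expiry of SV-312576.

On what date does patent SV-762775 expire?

December 13, 2023

Natural term of SV-762775:
  Base: filing + 18 years → 21 October 2019.
  Office Delay Adjustment: +466 days → 29 January 2021.
  Product Clearance Extension: +1048 days → 13 December 2023.
Expiry of referenced patent SV-312576:
  Base: filing + 18 years → 14 January 2018.
  Office Delay Adjustment: +827 days → 20 April 2020.
  Product Clearance Extension: +1861 days → 25 May 2025.
  Interference Suspension Credit: +309 days → 30 March 2026.
Terminal disclaimer: SV-762775 expires on the earlier of 13 December 2023 and 30 March 2026.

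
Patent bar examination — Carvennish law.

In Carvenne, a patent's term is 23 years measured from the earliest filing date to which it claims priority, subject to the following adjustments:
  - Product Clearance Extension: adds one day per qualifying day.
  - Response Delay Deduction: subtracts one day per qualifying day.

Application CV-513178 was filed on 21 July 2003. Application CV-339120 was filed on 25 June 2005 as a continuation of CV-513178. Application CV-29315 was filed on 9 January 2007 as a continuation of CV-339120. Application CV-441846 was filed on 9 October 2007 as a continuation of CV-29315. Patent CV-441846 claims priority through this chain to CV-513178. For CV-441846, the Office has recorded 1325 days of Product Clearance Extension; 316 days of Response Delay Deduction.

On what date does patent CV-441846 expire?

Earliest priority filing: 21 July 2003.
Base term: 21 July 2003 + 23 years → 21 July 2026.
Product Clearance Extension: +1325 days → 7 March 2030.
Response Delay Deduction: −316 days → 25 April 2029.

2029-04-25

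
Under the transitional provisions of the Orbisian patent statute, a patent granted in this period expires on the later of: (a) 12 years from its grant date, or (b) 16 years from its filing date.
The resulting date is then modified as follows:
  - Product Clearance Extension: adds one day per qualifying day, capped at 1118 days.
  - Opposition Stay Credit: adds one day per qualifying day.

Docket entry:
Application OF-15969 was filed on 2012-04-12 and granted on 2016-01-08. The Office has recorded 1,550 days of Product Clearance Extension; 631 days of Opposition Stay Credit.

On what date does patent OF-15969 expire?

January 25, 2033

(a) grant + 12 years → 8 January 2028.
(b) filing + 16 years → 12 April 2028.
Later of the two: 12 April 2028.
Product Clearance Extension: 1550 days claimed exceeds the 1118-day cap, so +1118 days → 5 May 2031.
Opposition Stay Credit: +631 days → 25 January 2033.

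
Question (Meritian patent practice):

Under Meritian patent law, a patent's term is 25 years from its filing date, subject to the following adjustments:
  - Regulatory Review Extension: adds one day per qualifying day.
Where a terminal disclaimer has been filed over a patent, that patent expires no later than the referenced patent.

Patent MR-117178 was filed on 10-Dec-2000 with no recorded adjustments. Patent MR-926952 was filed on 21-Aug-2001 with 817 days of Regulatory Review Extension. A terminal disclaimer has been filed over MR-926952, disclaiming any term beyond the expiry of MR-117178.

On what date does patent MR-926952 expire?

December 10, 2025

Natural term of MR-926952:
  Base: filing + 25 years → 21 August 2026.
  Regulatory Review Extension: +817 days → 15 November 2028.
Expiry of referenced patent MR-117178:
  Base: filing + 25 years → 10 December 2025.
Terminal disclaimer: MR-926952 expires on the earlier of 15 November 2028 and 10 December 2025.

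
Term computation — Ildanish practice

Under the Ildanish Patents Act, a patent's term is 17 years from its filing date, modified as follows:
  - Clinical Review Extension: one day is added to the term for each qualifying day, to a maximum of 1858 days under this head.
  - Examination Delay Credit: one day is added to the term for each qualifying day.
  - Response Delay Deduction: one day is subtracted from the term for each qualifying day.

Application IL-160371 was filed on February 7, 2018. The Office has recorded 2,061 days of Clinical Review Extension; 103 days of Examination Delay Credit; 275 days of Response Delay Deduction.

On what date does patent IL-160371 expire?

2039-09-20

Base term: filing date + 17 years → 7 February 2035.
Clinical Review Extension: 2061 days claimed exceeds the 1858-day cap, so +1858 days → 10 March 2040.
Examination Delay Credit: +103 days → 21 June 2040.
Response Delay Deduction: −275 days → 20 September 2039.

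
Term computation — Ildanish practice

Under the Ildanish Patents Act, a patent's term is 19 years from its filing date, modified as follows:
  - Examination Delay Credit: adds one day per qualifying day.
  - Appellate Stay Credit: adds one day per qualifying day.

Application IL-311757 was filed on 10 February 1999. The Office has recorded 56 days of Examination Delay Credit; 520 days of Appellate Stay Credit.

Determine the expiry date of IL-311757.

2019-09-09

Base term: filing date + 19 years → 10 February 2018.
Examination Delay Credit: +56 days → 7 April 2018.
Appellate Stay Credit: +520 days → 9 September 2019.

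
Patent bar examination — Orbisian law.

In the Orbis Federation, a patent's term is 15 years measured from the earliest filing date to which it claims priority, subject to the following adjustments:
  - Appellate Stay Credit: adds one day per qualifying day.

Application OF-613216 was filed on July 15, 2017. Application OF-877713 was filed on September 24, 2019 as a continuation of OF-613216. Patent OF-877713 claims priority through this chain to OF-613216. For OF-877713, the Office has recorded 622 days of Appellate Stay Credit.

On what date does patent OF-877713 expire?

Earliest priority filing: 15 July 2017.
Base term: 15 July 2017 + 15 years → 15 July 2032.
Appellate Stay Credit: +622 days → 29 March 2034.

March 29, 2034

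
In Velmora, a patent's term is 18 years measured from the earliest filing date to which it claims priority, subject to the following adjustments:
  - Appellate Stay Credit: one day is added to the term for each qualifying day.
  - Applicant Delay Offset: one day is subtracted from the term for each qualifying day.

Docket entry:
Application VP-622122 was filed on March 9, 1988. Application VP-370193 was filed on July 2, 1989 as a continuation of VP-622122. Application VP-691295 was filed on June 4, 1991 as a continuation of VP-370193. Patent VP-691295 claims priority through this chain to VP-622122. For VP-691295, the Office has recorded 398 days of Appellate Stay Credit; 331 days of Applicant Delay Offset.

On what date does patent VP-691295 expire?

2006-05-15

Earliest priority filing: 9 March 1988.
Base term: 9 March 1988 + 18 years → 9 March 2006.
Appellate Stay Credit: +398 days → 11 April 2007.
Applicant Delay Offset: −331 days → 15 May 2006.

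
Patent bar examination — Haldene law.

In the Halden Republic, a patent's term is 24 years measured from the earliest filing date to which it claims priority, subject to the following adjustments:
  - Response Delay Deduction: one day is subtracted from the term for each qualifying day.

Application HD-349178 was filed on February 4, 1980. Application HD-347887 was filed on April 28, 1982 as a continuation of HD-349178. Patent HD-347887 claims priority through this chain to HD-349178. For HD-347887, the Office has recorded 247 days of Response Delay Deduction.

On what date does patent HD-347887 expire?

Earliest priority filing: 4 February 1980.
Base term: 4 February 1980 + 24 years → 4 February 2004.
Response Delay Deduction: −247 days → 2 June 2003.

June 2, 2003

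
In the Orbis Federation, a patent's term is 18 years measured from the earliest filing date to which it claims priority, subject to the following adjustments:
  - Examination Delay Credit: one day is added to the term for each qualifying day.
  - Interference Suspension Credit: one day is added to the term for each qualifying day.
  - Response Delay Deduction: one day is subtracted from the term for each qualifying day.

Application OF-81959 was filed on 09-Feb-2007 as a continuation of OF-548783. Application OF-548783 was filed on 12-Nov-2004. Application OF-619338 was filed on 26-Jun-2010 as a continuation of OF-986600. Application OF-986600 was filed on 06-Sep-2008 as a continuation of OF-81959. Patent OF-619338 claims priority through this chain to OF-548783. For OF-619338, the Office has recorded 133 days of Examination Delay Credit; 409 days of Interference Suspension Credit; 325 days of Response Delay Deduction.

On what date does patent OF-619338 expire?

Earliest priority filing: 12 November 2004.
Base term: 12 November 2004 + 18 years → 12 November 2022.
Examination Delay Credit: +133 days → 25 March 2023.
Interference Suspension Credit: +409 days → 7 May 2024.
Response Delay Deduction: −325 days → 17 June 2023.

June 17, 2023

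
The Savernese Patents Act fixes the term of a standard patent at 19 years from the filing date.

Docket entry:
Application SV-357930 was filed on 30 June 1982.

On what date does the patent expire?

2001-06-30

Filing date + 19 years → 30 June 2001.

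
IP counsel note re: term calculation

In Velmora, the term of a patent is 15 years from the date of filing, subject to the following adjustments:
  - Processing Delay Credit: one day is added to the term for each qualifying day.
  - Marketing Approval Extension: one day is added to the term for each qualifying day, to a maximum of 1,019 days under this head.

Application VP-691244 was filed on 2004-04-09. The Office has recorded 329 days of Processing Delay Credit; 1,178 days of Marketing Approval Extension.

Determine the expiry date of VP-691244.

December 17, 2022

Base term: filing date + 15 years → 9 April 2019.
Processing Delay Credit: +329 days → 3 March 2020.
Marketing Approval Extension: 1178 days claimed exceeds the 1019-day cap, so +1019 days → 17 December 2022.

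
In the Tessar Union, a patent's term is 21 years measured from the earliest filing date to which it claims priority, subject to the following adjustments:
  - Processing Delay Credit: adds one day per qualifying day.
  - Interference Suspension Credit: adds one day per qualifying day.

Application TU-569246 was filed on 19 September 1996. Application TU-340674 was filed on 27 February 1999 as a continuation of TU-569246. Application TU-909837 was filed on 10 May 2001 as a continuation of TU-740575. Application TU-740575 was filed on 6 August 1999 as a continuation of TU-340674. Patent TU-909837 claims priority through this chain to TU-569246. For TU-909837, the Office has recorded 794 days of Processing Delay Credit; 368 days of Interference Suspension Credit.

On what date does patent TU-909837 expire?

2020-11-24

Earliest priority filing: 19 September 1996.
Base term: 19 September 1996 + 21 years → 19 September 2017.
Processing Delay Credit: +794 days → 22 November 2019.
Interference Suspension Credit: +368 days → 24 November 2020.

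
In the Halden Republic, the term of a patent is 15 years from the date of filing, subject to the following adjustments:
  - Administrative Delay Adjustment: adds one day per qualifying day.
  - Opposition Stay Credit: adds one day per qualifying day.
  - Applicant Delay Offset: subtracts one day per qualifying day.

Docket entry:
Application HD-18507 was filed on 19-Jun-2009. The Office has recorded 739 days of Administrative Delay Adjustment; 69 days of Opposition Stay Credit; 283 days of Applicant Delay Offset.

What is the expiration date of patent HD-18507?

November 26, 2025

Base term: filing date + 15 years → 19 June 2024.
Administrative Delay Adjustment: +739 days → 28 June 2026.
Opposition Stay Credit: +69 days → 5 September 2026.
Applicant Delay Offset: −283 days → 26 November 2025.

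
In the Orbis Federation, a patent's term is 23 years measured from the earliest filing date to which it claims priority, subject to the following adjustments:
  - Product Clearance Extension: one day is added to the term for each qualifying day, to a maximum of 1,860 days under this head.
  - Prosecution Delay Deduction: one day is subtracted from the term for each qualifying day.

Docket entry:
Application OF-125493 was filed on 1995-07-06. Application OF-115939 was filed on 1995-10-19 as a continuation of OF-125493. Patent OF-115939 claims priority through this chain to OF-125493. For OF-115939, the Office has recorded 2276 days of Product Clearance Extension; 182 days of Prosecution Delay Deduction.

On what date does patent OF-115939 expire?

2023-02-08

Earliest priority filing: 6 July 1995.
Base term: 6 July 1995 + 23 years → 6 July 2018.
Product Clearance Extension: 2276 days claimed exceeds the 1860-day cap, so +1860 days → 9 August 2023.
Prosecution Delay Deduction: −182 days → 8 February 2023.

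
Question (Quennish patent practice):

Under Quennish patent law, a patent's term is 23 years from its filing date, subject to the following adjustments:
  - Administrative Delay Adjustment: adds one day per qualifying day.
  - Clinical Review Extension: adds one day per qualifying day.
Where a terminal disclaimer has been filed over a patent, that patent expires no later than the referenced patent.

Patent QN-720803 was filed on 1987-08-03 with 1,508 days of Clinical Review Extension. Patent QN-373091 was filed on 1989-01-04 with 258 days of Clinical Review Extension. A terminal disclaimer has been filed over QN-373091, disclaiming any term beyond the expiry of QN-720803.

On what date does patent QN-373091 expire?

Natural term of QN-373091:
  Base: filing + 23 years → 4 January 2012.
  Clinical Review Extension: +258 days → 18 September 2012.
Expiry of referenced patent QN-720803:
  Base: filing + 23 years → 3 August 2010.
  Clinical Review Extension: +1508 days → 19 September 2014.
Terminal disclaimer: QN-373091 expires on the earlier of 18 September 2012 and 19 September 2014.

2012-09-18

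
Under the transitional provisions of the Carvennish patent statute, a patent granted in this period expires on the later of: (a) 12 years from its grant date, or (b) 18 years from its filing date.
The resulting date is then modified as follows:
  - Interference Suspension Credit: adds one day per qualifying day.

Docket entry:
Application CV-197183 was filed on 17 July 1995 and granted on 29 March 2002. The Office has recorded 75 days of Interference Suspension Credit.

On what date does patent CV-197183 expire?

June 12, 2014

(a) grant + 12 years → 29 March 2014.
(b) filing + 18 years → 17 July 2013.
Later of the two: 29 March 2014.
Interference Suspension Credit: +75 days → 12 June 2014.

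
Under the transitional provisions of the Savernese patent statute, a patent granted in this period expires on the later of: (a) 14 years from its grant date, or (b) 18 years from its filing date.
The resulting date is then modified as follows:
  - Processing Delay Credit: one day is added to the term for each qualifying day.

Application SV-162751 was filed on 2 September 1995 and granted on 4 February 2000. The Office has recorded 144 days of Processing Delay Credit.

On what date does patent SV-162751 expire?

(a) grant + 14 years → 4 February 2014.
(b) filing + 18 years → 2 September 2013.
Later of the two: 4 February 2014.
Processing Delay Credit: +144 days → 28 June 2014.

2014-06-28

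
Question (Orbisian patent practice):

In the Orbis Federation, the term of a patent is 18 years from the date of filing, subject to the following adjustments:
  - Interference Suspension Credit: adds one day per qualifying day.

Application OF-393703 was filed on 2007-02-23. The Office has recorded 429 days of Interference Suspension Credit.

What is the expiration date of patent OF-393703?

2026-04-28

Base term: filing date + 18 years → 23 February 2025.
Interference Suspension Credit: +429 days → 28 April 2026.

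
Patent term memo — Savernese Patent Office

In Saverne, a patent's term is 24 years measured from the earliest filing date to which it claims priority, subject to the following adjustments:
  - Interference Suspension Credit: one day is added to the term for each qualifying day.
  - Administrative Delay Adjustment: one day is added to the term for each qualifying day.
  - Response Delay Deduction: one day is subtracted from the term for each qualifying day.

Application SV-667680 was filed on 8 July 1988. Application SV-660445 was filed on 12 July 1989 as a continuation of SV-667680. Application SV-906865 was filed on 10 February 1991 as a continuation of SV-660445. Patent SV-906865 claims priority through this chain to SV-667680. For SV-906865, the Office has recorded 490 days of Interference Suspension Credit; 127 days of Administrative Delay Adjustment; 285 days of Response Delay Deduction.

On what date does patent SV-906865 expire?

June 5, 2013

Earliest priority filing: 8 July 1988.
Base term: 8 July 1988 + 24 years → 8 July 2012.
Interference Suspension Credit: +490 days → 10 November 2013.
Administrative Delay Adjustment: +127 days → 17 March 2014.
Response Delay Deduction: −285 days → 5 June 2013.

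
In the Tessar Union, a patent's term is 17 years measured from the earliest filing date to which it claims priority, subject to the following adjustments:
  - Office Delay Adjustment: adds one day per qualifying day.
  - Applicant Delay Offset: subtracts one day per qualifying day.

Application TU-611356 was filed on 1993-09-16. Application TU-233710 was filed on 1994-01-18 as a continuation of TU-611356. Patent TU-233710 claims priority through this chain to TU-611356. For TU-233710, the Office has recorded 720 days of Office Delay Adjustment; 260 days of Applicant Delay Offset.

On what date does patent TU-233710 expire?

2011-12-20

Earliest priority filing: 16 September 1993.
Base term: 16 September 1993 + 17 years → 16 September 2010.
Office Delay Adjustment: +720 days → 5 September 2012.
Applicant Delay Offset: −260 days → 20 December 2011.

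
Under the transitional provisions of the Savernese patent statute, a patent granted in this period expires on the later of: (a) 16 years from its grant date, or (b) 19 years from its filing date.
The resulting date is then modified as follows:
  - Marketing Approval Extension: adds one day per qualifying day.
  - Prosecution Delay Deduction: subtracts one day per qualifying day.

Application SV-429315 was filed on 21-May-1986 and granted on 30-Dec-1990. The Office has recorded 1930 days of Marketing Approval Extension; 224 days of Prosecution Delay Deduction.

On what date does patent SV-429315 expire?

September 1, 2011

(a) grant + 16 years → 30 December 2006.
(b) filing + 19 years → 21 May 2005.
Later of the two: 30 December 2006.
Marketing Approval Extension: +1930 days → 12 April 2012.
Prosecution Delay Deduction: −224 days → 1 September 2011.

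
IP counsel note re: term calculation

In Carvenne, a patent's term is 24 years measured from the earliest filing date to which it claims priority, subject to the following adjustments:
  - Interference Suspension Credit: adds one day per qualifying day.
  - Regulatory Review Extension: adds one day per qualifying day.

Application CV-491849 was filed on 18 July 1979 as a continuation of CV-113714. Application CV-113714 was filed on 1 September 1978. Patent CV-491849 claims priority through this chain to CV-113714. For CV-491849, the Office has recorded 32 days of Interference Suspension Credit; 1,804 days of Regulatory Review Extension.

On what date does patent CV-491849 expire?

Earliest priority filing: 1 September 1978.
Base term: 1 September 1978 + 24 years → 1 September 2002.
Interference Suspension Credit: +32 days → 3 October 2002.
Regulatory Review Extension: +1804 days → 11 September 2007.

2007-09-11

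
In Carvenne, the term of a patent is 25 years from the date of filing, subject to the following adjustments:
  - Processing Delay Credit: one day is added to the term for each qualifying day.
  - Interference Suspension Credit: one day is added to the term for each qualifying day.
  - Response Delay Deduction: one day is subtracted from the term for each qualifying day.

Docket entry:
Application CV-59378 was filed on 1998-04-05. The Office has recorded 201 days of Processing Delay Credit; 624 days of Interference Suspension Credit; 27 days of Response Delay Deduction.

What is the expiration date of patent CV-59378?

Base term: filing date + 25 years → 5 April 2023.
Processing Delay Credit: +201 days → 23 October 2023.
Interference Suspension Credit: +624 days → 8 July 2025.
Response Delay Deduction: −27 days → 11 June 2025.

June 11, 2025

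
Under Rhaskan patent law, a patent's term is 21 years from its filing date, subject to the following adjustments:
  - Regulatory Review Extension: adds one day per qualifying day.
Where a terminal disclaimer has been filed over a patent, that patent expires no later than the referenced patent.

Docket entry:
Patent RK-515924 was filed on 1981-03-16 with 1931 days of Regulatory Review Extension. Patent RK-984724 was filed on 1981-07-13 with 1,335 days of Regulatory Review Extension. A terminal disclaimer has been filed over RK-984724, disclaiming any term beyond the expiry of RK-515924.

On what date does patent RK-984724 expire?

Natural term of RK-984724:
  Base: filing + 21 years → 13 July 2002.
  Regulatory Review Extension: +1335 days → 9 March 2006.
Expiry of referenced patent RK-515924:
  Base: filing + 21 years → 16 March 2002.
  Regulatory Review Extension: +1931 days → 29 June 2007.
Terminal disclaimer: RK-984724 expires on the earlier of 9 March 2006 and 29 June 2007.

2006-03-09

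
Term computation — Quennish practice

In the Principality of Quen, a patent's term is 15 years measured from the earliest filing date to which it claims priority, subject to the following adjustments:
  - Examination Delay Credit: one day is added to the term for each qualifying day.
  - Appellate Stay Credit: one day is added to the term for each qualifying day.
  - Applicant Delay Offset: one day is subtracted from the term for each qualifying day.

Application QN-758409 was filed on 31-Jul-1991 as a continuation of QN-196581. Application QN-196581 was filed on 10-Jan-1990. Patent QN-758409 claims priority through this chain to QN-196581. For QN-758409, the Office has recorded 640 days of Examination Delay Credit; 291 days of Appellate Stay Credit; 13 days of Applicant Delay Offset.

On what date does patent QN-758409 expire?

July 17, 2007

Earliest priority filing: 10 January 1990.
Base term: 10 January 1990 + 15 years → 10 January 2005.
Examination Delay Credit: +640 days → 12 October 2006.
Appellate Stay Credit: +291 days → 30 July 2007.
Applicant Delay Offset: −13 days → 17 July 2007.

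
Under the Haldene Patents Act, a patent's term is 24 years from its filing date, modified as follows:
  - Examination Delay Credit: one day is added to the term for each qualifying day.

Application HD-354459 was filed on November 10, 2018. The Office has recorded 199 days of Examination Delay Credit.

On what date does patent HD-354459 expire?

Base term: filing date + 24 years → 10 November 2042.
Examination Delay Credit: +199 days → 28 May 2043.

2043-05-28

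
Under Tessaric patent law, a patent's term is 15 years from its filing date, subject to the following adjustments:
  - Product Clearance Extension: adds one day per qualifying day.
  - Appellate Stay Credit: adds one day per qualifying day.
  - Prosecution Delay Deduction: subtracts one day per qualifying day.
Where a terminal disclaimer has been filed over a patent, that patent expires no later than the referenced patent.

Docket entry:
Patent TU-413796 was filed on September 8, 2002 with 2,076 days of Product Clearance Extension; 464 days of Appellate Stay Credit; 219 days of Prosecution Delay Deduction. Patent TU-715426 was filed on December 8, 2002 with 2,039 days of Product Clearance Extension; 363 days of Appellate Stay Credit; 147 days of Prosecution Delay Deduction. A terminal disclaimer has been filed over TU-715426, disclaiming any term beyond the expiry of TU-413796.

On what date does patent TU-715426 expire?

January 16, 2024

Natural term of TU-715426:
  Base: filing + 15 years → 8 December 2017.
  Product Clearance Extension: +2039 days → 9 July 2023.
  Appellate Stay Credit: +363 days → 6 July 2024.
  Prosecution Delay Deduction: −147 days → 10 February 2024.
Expiry of referenced patent TU-413796:
  Base: filing + 15 years → 8 September 2017.
  Product Clearance Extension: +2076 days → 16 May 2023.
  Appellate Stay Credit: +464 days → 22 August 2024.
  Prosecution Delay Deduction: −219 days → 16 January 2024.
Terminal disclaimer: TU-715426 expires on the earlier of 10 February 2024 and 16 January 2024.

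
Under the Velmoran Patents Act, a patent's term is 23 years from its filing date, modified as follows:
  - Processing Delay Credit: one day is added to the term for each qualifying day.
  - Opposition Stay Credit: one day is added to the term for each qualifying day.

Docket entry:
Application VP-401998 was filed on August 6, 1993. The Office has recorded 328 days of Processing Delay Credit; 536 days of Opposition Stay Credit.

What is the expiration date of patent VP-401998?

2018-12-18

Base term: filing date + 23 years → 6 August 2016.
Processing Delay Credit: +328 days → 30 June 2017.
Opposition Stay Credit: +536 days → 18 December 2018.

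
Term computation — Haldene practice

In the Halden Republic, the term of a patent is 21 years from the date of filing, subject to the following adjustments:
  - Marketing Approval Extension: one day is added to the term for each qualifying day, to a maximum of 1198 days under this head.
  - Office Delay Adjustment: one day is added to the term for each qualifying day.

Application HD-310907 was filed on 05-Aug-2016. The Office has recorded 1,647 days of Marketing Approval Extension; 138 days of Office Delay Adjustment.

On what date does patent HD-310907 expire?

April 2, 2041

Base term: filing date + 21 years → 5 August 2037.
Marketing Approval Extension: 1647 days claimed exceeds the 1198-day cap, so +1198 days → 15 November 2040.
Office Delay Adjustment: +138 days → 2 April 2041.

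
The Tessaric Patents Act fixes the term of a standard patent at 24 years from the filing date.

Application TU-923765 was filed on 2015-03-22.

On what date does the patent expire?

2039-03-22

Filing date + 24 years → 22 March 2039.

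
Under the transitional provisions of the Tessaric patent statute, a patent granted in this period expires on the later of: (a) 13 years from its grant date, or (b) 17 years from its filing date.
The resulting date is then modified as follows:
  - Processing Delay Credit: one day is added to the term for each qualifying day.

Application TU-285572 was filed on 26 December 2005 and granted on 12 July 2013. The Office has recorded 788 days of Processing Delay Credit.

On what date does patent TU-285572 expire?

(a) grant + 13 years → 12 July 2026.
(b) filing + 17 years → 26 December 2022.
Later of the two: 12 July 2026.
Processing Delay Credit: +788 days → 7 September 2028.

September 7, 2028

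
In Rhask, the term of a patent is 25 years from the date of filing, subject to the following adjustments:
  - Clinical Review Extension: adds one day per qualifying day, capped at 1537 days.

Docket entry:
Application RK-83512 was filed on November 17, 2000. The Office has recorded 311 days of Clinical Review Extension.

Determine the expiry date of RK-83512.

Base term: filing date + 25 years → 17 November 2025.
Clinical Review Extension: 311 days (within the 1537-day cap) → +311 days → 24 September 2026.

September 24, 2026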